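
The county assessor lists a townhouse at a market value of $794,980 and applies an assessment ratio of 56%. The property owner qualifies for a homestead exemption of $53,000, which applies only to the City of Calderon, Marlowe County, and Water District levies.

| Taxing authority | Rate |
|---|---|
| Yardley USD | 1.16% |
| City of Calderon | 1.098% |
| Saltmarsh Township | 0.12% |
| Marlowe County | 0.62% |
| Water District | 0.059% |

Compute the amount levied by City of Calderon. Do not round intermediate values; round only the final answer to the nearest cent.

$4,306.23

Assessed value = $794,980 × 0.56 = $445,188.8
City of Calderon taxable value = $445,188.8 − $53,000 = $392,188.8
City of Calderon levy = $392,188.8 × 0.01098 = $4,306.233024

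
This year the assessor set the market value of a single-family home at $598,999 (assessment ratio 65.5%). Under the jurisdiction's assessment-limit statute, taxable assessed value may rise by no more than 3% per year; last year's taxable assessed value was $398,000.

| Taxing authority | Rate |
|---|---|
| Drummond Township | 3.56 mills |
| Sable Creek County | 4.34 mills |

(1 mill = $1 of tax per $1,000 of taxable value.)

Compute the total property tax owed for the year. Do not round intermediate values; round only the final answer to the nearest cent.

Uncapped assessed value = $598,999 × 0.655 = $392,344.345
Cap limit = $398,000 × 1.03 = $409,940
Taxable assessed value = min($392,344.345, $409,940) = $392,344.345 (cap does not bind)
Drummond Township: $392,344.345 × 0.00356 = $1,396.7458682
Sable Creek County: $392,344.345 × 0.00434 = $1,702.7744573
Total = $3,099.5203255

$3,099.52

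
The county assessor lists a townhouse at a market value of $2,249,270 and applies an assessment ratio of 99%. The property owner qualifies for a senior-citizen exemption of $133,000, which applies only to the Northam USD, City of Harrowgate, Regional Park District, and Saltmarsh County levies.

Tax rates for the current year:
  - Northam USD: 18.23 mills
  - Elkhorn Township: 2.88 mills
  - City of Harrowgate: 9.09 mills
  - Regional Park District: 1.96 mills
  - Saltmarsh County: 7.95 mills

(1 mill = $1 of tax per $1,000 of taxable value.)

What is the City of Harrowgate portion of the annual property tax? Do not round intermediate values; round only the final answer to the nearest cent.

Assessed value = $2,249,270 × 0.99 = $2,226,777.3
City of Harrowgate taxable value = $2,226,777.3 − $133,000 = $2,093,777.3
City of Harrowgate levy = $2,093,777.3 × 0.00909 = $19,032.435657

$19,032.44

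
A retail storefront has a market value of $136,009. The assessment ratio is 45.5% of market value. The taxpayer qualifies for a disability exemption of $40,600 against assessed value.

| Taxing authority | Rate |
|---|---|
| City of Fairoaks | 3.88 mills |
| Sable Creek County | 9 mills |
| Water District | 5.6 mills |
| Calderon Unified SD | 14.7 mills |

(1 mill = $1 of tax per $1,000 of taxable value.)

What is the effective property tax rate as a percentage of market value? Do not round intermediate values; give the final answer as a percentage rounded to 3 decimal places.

Assessed value = $136,009 × 0.455 = $61,884.095
Taxable value = $61,884.095 − $40,600 = $21,284.095
City of Fairoaks: $21,284.095 × 0.00388 = $82.5822886
Sable Creek County: $21,284.095 × 0.009 = $191.556855
Water District: $21,284.095 × 0.0056 = $119.190932
Calderon Unified SD: $21,284.095 × 0.0147 = $312.8761965
Total tax = $706.2062721
Effective rate = $706.2062721 ÷ $136,009 = 0.519% of market value

0.519%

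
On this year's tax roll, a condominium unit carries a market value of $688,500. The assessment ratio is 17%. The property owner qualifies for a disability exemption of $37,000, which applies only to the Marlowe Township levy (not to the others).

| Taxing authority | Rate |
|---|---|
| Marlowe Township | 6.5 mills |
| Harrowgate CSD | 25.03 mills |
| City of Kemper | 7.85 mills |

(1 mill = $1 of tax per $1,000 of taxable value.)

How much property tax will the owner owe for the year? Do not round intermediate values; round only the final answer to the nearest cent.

Assessed value = $688,500 × 0.17 = $117,045
Marlowe Township: ($117,045 − $37,000) × 0.0065 = $80,045 × 0.0065 = $520.2925
Harrowgate CSD: $117,045 × 0.02503 = $2,929.63635
City of Kemper: $117,045 × 0.00785 = $918.80325
Total = $4,368.7321

$4,368.73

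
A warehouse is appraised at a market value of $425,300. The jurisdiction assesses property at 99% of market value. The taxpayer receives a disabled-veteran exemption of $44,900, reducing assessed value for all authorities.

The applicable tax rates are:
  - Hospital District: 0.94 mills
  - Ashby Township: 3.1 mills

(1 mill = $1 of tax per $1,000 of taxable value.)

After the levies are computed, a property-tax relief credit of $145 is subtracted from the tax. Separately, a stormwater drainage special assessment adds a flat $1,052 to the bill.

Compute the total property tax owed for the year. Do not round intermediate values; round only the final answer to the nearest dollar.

Assessed value = $425,300 × 0.99 = $421,047
Taxable value = $421,047 − $44,900 = $376,147
Hospital District: $376,147 × 0.00094 = $353.57818
Ashby Township: $376,147 × 0.0031 = $1,166.0557
Levies subtotal = $1,519.63388
After credit = $1,519.63388 − $145 = $1,374.63388
Total = $1,374.63388 + $1,052 = $2,426.63388

$2,427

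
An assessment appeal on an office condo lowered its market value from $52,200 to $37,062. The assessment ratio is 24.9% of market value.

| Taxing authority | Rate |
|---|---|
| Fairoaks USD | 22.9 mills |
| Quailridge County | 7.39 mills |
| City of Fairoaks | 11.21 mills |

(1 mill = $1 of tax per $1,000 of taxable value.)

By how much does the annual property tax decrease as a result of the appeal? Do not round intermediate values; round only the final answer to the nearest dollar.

Old assessed value = $52,200 × 0.249 = $12,997.8
New assessed value = $37,062 × 0.249 = $9,228.438
Combined rate = 0.0229 + 0.00739 + 0.01121 = 0.0415
Old tax = $12,997.8 × 0.0415 = $539.4087
New tax = $9,228.438 × 0.0415 = $382.980177
Reduction = $539.4087 − $382.980177 = $156.428523

$156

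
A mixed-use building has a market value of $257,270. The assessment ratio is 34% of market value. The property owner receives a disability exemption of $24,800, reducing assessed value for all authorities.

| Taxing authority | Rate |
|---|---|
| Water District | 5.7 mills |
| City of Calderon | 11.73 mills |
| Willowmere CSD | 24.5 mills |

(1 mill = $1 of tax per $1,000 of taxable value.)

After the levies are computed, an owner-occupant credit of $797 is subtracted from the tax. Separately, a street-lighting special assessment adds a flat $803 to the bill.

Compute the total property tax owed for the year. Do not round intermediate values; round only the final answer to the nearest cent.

$2,633.83

Assessed value = $257,270 × 0.34 = $87,471.8
Taxable value = $87,471.8 − $24,800 = $62,671.8
Water District: $62,671.8 × 0.0057 = $357.22926
City of Calderon: $62,671.8 × 0.01173 = $735.140214
Willowmere CSD: $62,671.8 × 0.0245 = $1,535.4591
Levies subtotal = $2,627.828574
After credit = $2,627.828574 − $797 = $1,830.828574
Total = $1,830.828574 + $803 = $2,633.828574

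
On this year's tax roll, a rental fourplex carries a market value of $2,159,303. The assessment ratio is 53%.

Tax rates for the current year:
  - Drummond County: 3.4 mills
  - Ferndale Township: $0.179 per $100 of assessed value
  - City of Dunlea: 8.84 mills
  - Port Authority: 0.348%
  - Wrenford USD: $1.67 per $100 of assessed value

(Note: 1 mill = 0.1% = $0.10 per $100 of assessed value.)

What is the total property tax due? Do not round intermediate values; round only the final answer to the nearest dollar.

Assessed value = $2,159,303 × 0.53 = $1,144,430.59
Drummond County: $1,144,430.59 × 0.0034 = $3,891.064006
Ferndale Township: $1,144,430.59 × 0.00179 = $2,048.5307561
City of Dunlea: $1,144,430.59 × 0.00884 = $10,116.7664156
Port Authority: $1,144,430.59 × 0.00348 = $3,982.6184532
Wrenford USD: $1,144,430.59 × 0.0167 = $19,111.990853
Total = $39,150.9704839

$39,151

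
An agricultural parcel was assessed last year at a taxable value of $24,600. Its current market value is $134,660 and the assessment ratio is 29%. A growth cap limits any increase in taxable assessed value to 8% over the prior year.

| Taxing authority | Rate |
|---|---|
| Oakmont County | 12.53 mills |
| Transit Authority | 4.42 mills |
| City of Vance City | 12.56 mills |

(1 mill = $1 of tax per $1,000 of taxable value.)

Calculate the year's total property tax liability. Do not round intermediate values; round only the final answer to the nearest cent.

Uncapped assessed value = $134,660 × 0.29 = $39,051.4
Cap limit = $24,600 × 1.08 = $26,568
Taxable assessed value = min($39,051.4, $26,568) = $26,568 (cap binds)
Oakmont County: $26,568 × 0.01253 = $332.89704
Transit Authority: $26,568 × 0.00442 = $117.43056
City of Vance City: $26,568 × 0.01256 = $333.69408
Total = $784.02168

$784.02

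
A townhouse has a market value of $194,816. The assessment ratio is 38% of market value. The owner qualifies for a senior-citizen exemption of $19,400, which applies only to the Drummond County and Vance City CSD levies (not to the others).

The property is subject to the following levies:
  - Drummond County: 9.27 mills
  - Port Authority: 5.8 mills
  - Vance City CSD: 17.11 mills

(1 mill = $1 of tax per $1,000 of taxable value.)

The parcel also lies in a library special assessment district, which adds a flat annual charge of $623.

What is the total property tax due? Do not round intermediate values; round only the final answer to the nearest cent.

Assessed value = $194,816 × 0.38 = $74,030.08
Drummond County: ($74,030.08 − $19,400) × 0.00927 = $54,630.08 × 0.00927 = $506.4208416
Port Authority: $74,030.08 × 0.0058 = $429.374464
Vance City CSD: ($74,030.08 − $19,400) × 0.01711 = $54,630.08 × 0.01711 = $934.7206688
Levies subtotal = $1,870.5159744
Total = $1,870.5159744 + $623 = $2,493.5159744

$2,493.52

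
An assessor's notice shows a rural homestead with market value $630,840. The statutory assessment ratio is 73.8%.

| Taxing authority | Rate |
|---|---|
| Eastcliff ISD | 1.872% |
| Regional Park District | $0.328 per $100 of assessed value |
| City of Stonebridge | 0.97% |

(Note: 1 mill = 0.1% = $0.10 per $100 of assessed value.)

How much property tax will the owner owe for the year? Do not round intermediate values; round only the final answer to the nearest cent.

$14,758.25

Assessed value = $630,840 × 0.738 = $465,559.92
Eastcliff ISD: $465,559.92 × 0.01872 = $8,715.2817024
Regional Park District: $465,559.92 × 0.00328 = $1,527.0365376
City of Stonebridge: $465,559.92 × 0.0097 = $4,515.931224
Total = $14,758.249464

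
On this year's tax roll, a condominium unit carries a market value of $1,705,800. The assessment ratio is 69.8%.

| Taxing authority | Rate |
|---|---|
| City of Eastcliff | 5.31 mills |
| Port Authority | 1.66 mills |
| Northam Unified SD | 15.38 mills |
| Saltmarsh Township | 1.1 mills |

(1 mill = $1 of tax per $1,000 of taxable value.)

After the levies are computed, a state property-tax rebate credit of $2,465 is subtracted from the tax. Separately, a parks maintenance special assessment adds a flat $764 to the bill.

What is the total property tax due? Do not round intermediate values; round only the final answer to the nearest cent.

Assessed value = $1,705,800 × 0.698 = $1,190,648.4
City of Eastcliff: $1,190,648.4 × 0.00531 = $6,322.343004
Port Authority: $1,190,648.4 × 0.00166 = $1,976.476344
Northam Unified SD: $1,190,648.4 × 0.01538 = $18,312.172392
Saltmarsh Township: $1,190,648.4 × 0.0011 = $1,309.71324
Levies subtotal = $27,920.70498
After credit = $27,920.70498 − $2,465 = $25,455.70498
Total = $25,455.70498 + $764 = $26,219.70498

$26,219.70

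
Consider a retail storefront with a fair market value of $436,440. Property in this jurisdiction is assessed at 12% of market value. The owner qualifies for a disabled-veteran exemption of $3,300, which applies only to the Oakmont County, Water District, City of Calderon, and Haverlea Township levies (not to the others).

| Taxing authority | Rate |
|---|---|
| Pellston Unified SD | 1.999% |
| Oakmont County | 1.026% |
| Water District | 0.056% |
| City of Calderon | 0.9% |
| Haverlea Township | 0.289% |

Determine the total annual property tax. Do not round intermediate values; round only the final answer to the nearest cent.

$2,161.38

Assessed value = $436,440 × 0.12 = $52,372.8
Pellston Unified SD: $52,372.8 × 0.01999 = $1,046.932272
Oakmont County: ($52,372.8 − $3,300) × 0.01026 = $49,072.8 × 0.01026 = $503.486928
Water District: ($52,372.8 − $3,300) × 0.00056 = $49,072.8 × 0.00056 = $27.480768
City of Calderon: ($52,372.8 − $3,300) × 0.009 = $49,072.8 × 0.009 = $441.6552
Haverlea Township: ($52,372.8 − $3,300) × 0.00289 = $49,072.8 × 0.00289 = $141.820392
Total = $2,161.37556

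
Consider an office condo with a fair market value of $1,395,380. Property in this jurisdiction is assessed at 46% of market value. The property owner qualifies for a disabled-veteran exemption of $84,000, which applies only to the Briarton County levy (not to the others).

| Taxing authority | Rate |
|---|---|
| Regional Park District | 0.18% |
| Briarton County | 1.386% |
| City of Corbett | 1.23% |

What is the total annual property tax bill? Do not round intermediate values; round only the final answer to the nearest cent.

$16,782.58

Assessed value = $1,395,380 × 0.46 = $641,874.8
Regional Park District: $641,874.8 × 0.0018 = $1,155.37464
Briarton County: ($641,874.8 − $84,000) × 0.01386 = $557,874.8 × 0.01386 = $7,732.144728
City of Corbett: $641,874.8 × 0.0123 = $7,895.06004
Total = $16,782.579408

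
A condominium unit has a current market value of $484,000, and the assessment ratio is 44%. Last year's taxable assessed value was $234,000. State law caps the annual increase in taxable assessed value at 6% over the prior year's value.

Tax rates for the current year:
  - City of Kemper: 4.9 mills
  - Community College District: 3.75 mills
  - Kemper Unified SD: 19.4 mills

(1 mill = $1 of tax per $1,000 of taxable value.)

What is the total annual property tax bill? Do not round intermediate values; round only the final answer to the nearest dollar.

Uncapped assessed value = $484,000 × 0.44 = $212,960
Cap limit = $234,000 × 1.06 = $248,040
Taxable assessed value = min($212,960, $248,040) = $212,960 (cap does not bind)
City of Kemper: $212,960 × 0.0049 = $1,043.504
Community College District: $212,960 × 0.00375 = $798.6
Kemper Unified SD: $212,960 × 0.0194 = $4,131.424
Total = $5,973.528

$5,974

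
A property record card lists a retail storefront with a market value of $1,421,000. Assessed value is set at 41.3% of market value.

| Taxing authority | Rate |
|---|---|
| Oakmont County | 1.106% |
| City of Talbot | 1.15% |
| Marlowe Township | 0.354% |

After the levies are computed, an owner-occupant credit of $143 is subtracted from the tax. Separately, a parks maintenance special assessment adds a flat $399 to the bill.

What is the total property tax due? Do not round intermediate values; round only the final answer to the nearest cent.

$15,573.39

Assessed value = $1,421,000 × 0.413 = $586,873
Oakmont County: $586,873 × 0.01106 = $6,490.81538
City of Talbot: $586,873 × 0.0115 = $6,749.0395
Marlowe Township: $586,873 × 0.00354 = $2,077.53042
Levies subtotal = $15,317.3853
After credit = $15,317.3853 − $143 = $15,174.3853
Total = $15,174.3853 + $399 = $15,573.3853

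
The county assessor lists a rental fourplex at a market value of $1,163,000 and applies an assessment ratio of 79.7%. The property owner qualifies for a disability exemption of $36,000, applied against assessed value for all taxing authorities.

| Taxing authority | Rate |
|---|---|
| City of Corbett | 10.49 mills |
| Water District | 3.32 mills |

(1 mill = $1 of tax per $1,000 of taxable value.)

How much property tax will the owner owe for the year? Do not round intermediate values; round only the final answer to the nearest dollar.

$12,303

Assessed value = $1,163,000 × 0.797 = $926,911
Taxable value = $926,911 − $36,000 = $890,911
City of Corbett: $890,911 × 0.01049 = $9,345.65639
Water District: $890,911 × 0.00332 = $2,957.82452
Total = $9,345.65639 + $2,957.82452 = $12,303.48091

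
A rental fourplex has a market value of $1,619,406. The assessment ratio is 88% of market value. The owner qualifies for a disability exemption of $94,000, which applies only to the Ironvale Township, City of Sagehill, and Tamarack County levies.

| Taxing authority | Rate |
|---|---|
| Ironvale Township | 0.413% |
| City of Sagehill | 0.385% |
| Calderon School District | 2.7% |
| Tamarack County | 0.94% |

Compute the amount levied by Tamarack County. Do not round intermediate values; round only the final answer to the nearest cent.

Assessed value = $1,619,406 × 0.88 = $1,425,077.28
Tamarack County taxable value = $1,425,077.28 − $94,000 = $1,331,077.28
Tamarack County levy = $1,331,077.28 × 0.0094 = $12,512.126432

$12,512.13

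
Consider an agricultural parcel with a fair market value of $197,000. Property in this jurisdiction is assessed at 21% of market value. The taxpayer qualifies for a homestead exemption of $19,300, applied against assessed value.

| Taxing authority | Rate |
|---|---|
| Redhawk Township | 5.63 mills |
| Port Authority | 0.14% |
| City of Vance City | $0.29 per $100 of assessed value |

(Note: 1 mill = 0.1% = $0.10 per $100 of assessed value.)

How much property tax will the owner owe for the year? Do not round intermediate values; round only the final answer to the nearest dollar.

Assessed value = $197,000 × 0.21 = $41,370
Taxable value = $41,370 − $19,300 = $22,070
Redhawk Township: $22,070 × 0.00563 = $124.2541
Port Authority: $22,070 × 0.0014 = $30.898
City of Vance City: $22,070 × 0.0029 = $64.003
Total = $219.1551

$219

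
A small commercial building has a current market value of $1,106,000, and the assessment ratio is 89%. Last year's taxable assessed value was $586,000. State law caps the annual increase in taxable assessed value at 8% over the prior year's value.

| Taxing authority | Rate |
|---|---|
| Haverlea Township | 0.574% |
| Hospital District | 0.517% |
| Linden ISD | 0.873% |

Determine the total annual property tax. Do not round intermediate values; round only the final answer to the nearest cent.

Uncapped assessed value = $1,106,000 × 0.89 = $984,340
Cap limit = $586,000 × 1.08 = $632,880
Taxable assessed value = min($984,340, $632,880) = $632,880 (cap binds)
Haverlea Township: $632,880 × 0.00574 = $3,632.7312
Hospital District: $632,880 × 0.00517 = $3,271.9896
Linden ISD: $632,880 × 0.00873 = $5,525.0424
Total = $12,429.7632

$12,429.76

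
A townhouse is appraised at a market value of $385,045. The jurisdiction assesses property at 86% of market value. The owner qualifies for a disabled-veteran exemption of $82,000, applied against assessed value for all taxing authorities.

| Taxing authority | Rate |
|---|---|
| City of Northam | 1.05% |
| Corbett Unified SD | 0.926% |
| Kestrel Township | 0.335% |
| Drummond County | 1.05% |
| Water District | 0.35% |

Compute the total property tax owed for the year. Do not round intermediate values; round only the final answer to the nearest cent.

$9,245.54

Assessed value = $385,045 × 0.86 = $331,138.7
Taxable value = $331,138.7 − $82,000 = $249,138.7
City of Northam: $249,138.7 × 0.0105 = $2,615.95635
Corbett Unified SD: $249,138.7 × 0.00926 = $2,307.024362
Kestrel Township: $249,138.7 × 0.00335 = $834.614645
Drummond County: $249,138.7 × 0.0105 = $2,615.95635
Water District: $249,138.7 × 0.0035 = $871.98545
Total = $2,615.95635 + $2,307.024362 + $834.614645 + $2,615.95635 + $871.98545 = $9,245.537157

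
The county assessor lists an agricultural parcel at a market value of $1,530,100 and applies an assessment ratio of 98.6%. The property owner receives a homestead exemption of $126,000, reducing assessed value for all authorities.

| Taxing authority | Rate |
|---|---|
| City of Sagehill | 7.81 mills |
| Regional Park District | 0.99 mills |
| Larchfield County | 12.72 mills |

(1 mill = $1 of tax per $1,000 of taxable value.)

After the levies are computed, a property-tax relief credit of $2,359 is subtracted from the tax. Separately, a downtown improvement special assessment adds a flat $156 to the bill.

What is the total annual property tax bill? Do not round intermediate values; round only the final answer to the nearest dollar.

Assessed value = $1,530,100 × 0.986 = $1,508,678.6
Taxable value = $1,508,678.6 − $126,000 = $1,382,678.6
City of Sagehill: $1,382,678.6 × 0.00781 = $10,798.719866
Regional Park District: $1,382,678.6 × 0.00099 = $1,368.851814
Larchfield County: $1,382,678.6 × 0.01272 = $17,587.671792
Levies subtotal = $29,755.243472
After credit = $29,755.243472 − $2,359 = $27,396.243472
Total = $27,396.243472 + $156 = $27,552.243472

$27,552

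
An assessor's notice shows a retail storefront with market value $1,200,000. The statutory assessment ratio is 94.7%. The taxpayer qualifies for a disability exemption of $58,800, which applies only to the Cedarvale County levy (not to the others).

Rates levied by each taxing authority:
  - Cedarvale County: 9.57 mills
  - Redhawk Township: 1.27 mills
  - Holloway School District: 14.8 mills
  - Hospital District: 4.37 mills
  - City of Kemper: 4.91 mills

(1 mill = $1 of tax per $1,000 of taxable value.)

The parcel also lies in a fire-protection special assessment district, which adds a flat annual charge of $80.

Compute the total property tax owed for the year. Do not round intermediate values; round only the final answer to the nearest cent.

$39,200.37

Assessed value = $1,200,000 × 0.947 = $1,136,400
Cedarvale County: ($1,136,400 − $58,800) × 0.00957 = $1,077,600 × 0.00957 = $10,312.632
Redhawk Township: $1,136,400 × 0.00127 = $1,443.228
Holloway School District: $1,136,400 × 0.0148 = $16,818.72
Hospital District: $1,136,400 × 0.00437 = $4,966.068
City of Kemper: $1,136,400 × 0.00491 = $5,579.724
Levies subtotal = $39,120.372
Total = $39,120.372 + $80 = $39,200.372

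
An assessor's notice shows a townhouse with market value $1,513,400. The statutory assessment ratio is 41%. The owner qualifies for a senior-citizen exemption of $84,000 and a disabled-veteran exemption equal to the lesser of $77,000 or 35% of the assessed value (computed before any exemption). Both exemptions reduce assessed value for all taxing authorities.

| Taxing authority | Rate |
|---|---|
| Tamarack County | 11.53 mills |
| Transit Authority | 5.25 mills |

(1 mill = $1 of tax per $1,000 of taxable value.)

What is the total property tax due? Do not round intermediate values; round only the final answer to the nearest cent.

Assessed value = $1,513,400 × 0.41 = $620,494
Disabled-veteran exemption = min($77,000, 35% × $620,494) = min($77,000, $217,172.9) = $77,000 (dollar cap binds)
Taxable value = $620,494 − $84,000 − $77,000 = $459,494
Tamarack County: $459,494 × 0.01153 = $5,297.96582
Transit Authority: $459,494 × 0.00525 = $2,412.3435
Total = $7,710.30932

$7,710.31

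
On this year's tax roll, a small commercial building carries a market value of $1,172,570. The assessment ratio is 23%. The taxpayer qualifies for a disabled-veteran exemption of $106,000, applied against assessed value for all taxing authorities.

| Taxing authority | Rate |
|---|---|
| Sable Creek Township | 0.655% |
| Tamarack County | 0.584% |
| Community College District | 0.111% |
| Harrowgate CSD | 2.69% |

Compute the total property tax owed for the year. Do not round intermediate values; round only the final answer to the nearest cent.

Assessed value = $1,172,570 × 0.23 = $269,691.1
Taxable value = $269,691.1 − $106,000 = $163,691.1
Sable Creek Township: $163,691.1 × 0.00655 = $1,072.176705
Tamarack County: $163,691.1 × 0.00584 = $955.956024
Community College District: $163,691.1 × 0.00111 = $181.697121
Harrowgate CSD: $163,691.1 × 0.0269 = $4,403.29059
Total = $1,072.176705 + $955.956024 + $181.697121 + $4,403.29059 = $6,613.12044

$6,613.12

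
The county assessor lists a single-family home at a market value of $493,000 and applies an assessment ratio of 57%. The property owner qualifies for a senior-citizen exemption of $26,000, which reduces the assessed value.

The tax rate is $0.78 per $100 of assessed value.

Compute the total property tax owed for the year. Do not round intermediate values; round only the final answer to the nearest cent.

$1,989.08

Assessed value = $493,000 × 0.57 = $281,010
Taxable value = $281,010 − $26,000 = $255,010
Tax = $255,010 × 0.0078 = $1,989.078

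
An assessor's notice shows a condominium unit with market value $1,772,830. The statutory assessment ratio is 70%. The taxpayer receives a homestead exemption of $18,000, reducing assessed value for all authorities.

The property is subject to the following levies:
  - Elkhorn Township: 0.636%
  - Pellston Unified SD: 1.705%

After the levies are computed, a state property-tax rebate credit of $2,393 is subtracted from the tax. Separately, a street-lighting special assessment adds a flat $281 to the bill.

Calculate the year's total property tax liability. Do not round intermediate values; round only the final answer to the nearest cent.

$26,517.99

Assessed value = $1,772,830 × 0.7 = $1,240,981
Taxable value = $1,240,981 − $18,000 = $1,222,981
Elkhorn Township: $1,222,981 × 0.00636 = $7,778.15916
Pellston Unified SD: $1,222,981 × 0.01705 = $20,851.82605
Levies subtotal = $28,629.98521
After credit = $28,629.98521 − $2,393 = $26,236.98521
Total = $26,236.98521 + $281 = $26,517.98521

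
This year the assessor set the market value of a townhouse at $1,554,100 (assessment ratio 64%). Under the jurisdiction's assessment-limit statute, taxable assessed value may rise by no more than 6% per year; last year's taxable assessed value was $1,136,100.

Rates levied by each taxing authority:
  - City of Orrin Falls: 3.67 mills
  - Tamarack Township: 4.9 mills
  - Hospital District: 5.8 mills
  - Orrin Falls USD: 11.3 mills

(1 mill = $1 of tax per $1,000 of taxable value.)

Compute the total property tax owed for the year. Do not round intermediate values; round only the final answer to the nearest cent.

$25,532.00

Uncapped assessed value = $1,554,100 × 0.64 = $994,624
Cap limit = $1,136,100 × 1.06 = $1,204,266
Taxable assessed value = min($994,624, $1,204,266) = $994,624 (cap does not bind)
City of Orrin Falls: $994,624 × 0.00367 = $3,650.27008
Tamarack Township: $994,624 × 0.0049 = $4,873.6576
Hospital District: $994,624 × 0.0058 = $5,768.8192
Orrin Falls USD: $994,624 × 0.0113 = $11,239.2512
Total = $25,531.99808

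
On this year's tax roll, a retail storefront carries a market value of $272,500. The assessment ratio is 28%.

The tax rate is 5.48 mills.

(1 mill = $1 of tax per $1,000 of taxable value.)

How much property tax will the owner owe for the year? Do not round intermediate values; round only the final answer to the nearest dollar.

$418

Assessed value = $272,500 × 0.28 = $76,300
Tax = $76,300 × 0.00548 = $418.124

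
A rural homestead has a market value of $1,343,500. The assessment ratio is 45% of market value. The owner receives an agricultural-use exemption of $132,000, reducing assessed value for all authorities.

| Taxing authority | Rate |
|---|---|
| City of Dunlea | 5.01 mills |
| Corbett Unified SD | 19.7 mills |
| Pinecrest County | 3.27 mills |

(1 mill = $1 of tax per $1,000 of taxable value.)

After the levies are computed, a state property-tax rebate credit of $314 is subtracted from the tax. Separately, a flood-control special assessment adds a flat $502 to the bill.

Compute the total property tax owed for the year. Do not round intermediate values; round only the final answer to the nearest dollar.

$13,411

Assessed value = $1,343,500 × 0.45 = $604,575
Taxable value = $604,575 − $132,000 = $472,575
City of Dunlea: $472,575 × 0.00501 = $2,367.60075
Corbett Unified SD: $472,575 × 0.0197 = $9,309.7275
Pinecrest County: $472,575 × 0.00327 = $1,545.32025
Levies subtotal = $13,222.6485
After credit = $13,222.6485 − $314 = $12,908.6485
Total = $12,908.6485 + $502 = $13,410.6485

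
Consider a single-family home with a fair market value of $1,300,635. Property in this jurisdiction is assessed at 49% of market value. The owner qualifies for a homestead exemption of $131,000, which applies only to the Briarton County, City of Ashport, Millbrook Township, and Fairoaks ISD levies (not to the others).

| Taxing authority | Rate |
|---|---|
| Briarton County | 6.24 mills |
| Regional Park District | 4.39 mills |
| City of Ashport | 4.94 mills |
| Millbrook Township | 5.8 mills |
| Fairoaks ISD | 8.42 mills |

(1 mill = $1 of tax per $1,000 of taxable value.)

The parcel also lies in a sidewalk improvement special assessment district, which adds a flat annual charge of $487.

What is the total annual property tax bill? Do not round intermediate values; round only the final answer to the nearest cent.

$16,145.10

Assessed value = $1,300,635 × 0.49 = $637,311.15
Briarton County: ($637,311.15 − $131,000) × 0.00624 = $506,311.15 × 0.00624 = $3,159.381576
Regional Park District: $637,311.15 × 0.00439 = $2,797.7959485
City of Ashport: ($637,311.15 − $131,000) × 0.00494 = $506,311.15 × 0.00494 = $2,501.177081
Millbrook Township: ($637,311.15 − $131,000) × 0.0058 = $506,311.15 × 0.0058 = $2,936.60467
Fairoaks ISD: ($637,311.15 − $131,000) × 0.00842 = $506,311.15 × 0.00842 = $4,263.139883
Levies subtotal = $15,658.0991585
Total = $15,658.0991585 + $487 = $16,145.0991585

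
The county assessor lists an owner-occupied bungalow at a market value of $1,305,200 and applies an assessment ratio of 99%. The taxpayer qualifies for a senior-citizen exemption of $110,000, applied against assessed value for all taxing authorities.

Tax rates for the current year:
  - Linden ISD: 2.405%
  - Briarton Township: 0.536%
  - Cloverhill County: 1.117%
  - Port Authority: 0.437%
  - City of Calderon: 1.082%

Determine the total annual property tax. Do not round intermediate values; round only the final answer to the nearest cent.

Assessed value = $1,305,200 × 0.99 = $1,292,148
Taxable value = $1,292,148 − $110,000 = $1,182,148
Linden ISD: $1,182,148 × 0.02405 = $28,430.6594
Briarton Township: $1,182,148 × 0.00536 = $6,336.31328
Cloverhill County: $1,182,148 × 0.01117 = $13,204.59316
Port Authority: $1,182,148 × 0.00437 = $5,165.98676
City of Calderon: $1,182,148 × 0.01082 = $12,790.84136
Total = $28,430.6594 + $6,336.31328 + $13,204.59316 + $5,165.98676 + $12,790.84136 = $65,928.39396

$65,928.39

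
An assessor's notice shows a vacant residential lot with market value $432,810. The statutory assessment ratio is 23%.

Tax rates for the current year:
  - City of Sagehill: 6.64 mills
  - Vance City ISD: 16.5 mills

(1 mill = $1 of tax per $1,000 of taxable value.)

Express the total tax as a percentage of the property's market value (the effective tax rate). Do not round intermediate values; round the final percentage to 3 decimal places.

0.532%

Assessed value = $432,810 × 0.23 = $99,546.3
City of Sagehill: $99,546.3 × 0.00664 = $660.987432
Vance City ISD: $99,546.3 × 0.0165 = $1,642.51395
Total tax = $2,303.501382
Effective rate = $2,303.501382 ÷ $432,810 = 0.532% of market value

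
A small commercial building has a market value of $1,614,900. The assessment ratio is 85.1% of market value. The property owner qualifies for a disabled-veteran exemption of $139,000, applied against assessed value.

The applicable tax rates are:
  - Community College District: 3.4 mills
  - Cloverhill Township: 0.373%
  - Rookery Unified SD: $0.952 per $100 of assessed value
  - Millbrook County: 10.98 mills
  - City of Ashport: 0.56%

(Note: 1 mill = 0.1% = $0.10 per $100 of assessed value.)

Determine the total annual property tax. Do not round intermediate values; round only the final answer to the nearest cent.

Assessed value = $1,614,900 × 0.851 = $1,374,279.9
Taxable value = $1,374,279.9 − $139,000 = $1,235,279.9
Community College District: $1,235,279.9 × 0.0034 = $4,199.95166
Cloverhill Township: $1,235,279.9 × 0.00373 = $4,607.594027
Rookery Unified SD: $1,235,279.9 × 0.00952 = $11,759.864648
Millbrook County: $1,235,279.9 × 0.01098 = $13,563.373302
City of Ashport: $1,235,279.9 × 0.0056 = $6,917.56744
Total = $41,048.351077

$41,048.35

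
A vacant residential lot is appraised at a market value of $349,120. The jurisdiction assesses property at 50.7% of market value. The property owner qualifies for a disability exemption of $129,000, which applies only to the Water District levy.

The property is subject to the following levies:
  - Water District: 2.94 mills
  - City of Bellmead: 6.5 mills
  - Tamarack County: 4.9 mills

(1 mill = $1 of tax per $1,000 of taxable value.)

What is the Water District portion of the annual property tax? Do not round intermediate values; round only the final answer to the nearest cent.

Assessed value = $349,120 × 0.507 = $177,003.84
Water District taxable value = $177,003.84 − $129,000 = $48,003.84
Water District levy = $48,003.84 × 0.00294 = $141.1312896

$141.13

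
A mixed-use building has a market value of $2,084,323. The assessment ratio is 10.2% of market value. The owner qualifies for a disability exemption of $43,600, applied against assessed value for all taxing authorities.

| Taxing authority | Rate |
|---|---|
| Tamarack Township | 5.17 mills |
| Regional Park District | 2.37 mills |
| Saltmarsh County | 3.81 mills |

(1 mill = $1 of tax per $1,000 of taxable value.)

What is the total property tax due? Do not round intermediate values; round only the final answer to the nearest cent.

Assessed value = $2,084,323 × 0.102 = $212,600.946
Taxable value = $212,600.946 − $43,600 = $169,000.946
Tamarack Township: $169,000.946 × 0.00517 = $873.73489082
Regional Park District: $169,000.946 × 0.00237 = $400.53224202
Saltmarsh County: $169,000.946 × 0.00381 = $643.89360426
Total = $873.73489082 + $400.53224202 + $643.89360426 = $1,918.1607371

$1,918.16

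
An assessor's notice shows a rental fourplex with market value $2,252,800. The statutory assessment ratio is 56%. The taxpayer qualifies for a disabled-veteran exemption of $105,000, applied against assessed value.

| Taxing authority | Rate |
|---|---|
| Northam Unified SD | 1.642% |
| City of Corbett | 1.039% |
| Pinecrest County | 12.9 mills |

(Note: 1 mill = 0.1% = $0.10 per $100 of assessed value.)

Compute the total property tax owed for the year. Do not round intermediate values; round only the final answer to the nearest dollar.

$45,927

Assessed value = $2,252,800 × 0.56 = $1,261,568
Taxable value = $1,261,568 − $105,000 = $1,156,568
Northam Unified SD: $1,156,568 × 0.01642 = $18,990.84656
City of Corbett: $1,156,568 × 0.01039 = $12,016.74152
Pinecrest County: $1,156,568 × 0.0129 = $14,919.7272
Total = $45,927.31528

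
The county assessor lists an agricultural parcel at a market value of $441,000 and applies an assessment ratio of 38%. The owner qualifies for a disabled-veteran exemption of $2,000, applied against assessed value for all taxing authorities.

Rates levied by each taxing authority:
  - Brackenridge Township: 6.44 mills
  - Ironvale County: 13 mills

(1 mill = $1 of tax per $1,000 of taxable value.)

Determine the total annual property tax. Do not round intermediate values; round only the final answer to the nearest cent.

$3,218.88

Assessed value = $441,000 × 0.38 = $167,580
Taxable value = $167,580 − $2,000 = $165,580
Brackenridge Township: $165,580 × 0.00644 = $1,066.3352
Ironvale County: $165,580 × 0.013 = $2,152.54
Total = $1,066.3352 + $2,152.54 = $3,218.8752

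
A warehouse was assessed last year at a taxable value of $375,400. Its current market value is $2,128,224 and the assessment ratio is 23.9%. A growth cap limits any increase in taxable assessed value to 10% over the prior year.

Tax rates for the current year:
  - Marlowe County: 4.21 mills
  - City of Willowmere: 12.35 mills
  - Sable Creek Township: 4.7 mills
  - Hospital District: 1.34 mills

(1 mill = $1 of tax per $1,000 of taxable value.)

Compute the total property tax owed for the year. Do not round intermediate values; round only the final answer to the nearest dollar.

Uncapped assessed value = $2,128,224 × 0.239 = $508,645.536
Cap limit = $375,400 × 1.1 = $412,940
Taxable assessed value = min($508,645.536, $412,940) = $412,940 (cap binds)
Marlowe County: $412,940 × 0.00421 = $1,738.4774
City of Willowmere: $412,940 × 0.01235 = $5,099.809
Sable Creek Township: $412,940 × 0.0047 = $1,940.818
Hospital District: $412,940 × 0.00134 = $553.3396
Total = $9,332.444

$9,332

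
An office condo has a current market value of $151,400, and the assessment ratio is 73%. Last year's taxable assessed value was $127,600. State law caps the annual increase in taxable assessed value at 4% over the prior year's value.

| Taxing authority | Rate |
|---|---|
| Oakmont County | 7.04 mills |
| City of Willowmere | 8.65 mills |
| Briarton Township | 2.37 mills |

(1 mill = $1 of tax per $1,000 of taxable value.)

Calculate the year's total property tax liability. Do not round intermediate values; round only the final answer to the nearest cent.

Uncapped assessed value = $151,400 × 0.73 = $110,522
Cap limit = $127,600 × 1.04 = $132,704
Taxable assessed value = min($110,522, $132,704) = $110,522 (cap does not bind)
Oakmont County: $110,522 × 0.00704 = $778.07488
City of Willowmere: $110,522 × 0.00865 = $956.0153
Briarton Township: $110,522 × 0.00237 = $261.93714
Total = $1,996.02732

$1,996.03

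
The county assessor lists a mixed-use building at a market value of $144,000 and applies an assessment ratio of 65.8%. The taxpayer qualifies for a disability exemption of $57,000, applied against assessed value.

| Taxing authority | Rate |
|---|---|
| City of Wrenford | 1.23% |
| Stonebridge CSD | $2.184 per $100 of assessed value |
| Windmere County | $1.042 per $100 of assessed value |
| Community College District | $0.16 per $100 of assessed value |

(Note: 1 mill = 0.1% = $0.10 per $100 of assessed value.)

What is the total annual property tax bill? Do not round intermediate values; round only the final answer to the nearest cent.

Assessed value = $144,000 × 0.658 = $94,752
Taxable value = $94,752 − $57,000 = $37,752
City of Wrenford: $37,752 × 0.0123 = $464.3496
Stonebridge CSD: $37,752 × 0.02184 = $824.50368
Windmere County: $37,752 × 0.01042 = $393.37584
Community College District: $37,752 × 0.0016 = $60.4032
Total = $1,742.63232

$1,742.63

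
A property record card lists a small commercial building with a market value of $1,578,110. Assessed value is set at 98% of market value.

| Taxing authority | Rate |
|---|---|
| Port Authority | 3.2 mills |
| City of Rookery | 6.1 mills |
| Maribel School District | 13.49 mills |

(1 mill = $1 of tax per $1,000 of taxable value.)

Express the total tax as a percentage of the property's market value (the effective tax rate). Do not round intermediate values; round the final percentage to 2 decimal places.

Assessed value = $1,578,110 × 0.98 = $1,546,547.8
Port Authority: $1,546,547.8 × 0.0032 = $4,948.95296
City of Rookery: $1,546,547.8 × 0.0061 = $9,433.94158
Maribel School District: $1,546,547.8 × 0.01349 = $20,862.929822
Total tax = $35,245.824362
Effective rate = $35,245.824362 ÷ $1,578,110 = 2.23% of market value

2.23%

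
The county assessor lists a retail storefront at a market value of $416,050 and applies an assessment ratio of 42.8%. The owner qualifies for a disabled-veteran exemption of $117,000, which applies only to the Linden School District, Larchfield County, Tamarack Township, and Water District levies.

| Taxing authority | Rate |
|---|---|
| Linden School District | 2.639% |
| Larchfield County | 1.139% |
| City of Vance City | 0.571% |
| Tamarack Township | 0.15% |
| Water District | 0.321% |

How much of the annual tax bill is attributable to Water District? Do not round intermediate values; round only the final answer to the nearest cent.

Assessed value = $416,050 × 0.428 = $178,069.4
Water District taxable value = $178,069.4 − $117,000 = $61,069.4
Water District levy = $61,069.4 × 0.00321 = $196.032774

$196.03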